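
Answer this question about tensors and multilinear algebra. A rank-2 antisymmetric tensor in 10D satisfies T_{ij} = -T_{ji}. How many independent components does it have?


An antisymmetric rank-2 tensor satisfies A_{ij} = -A_{ji}, so diagonal entries are zero.
The independent components are the upper-triangular entries: C(n, 2) = n(n-1)/2.
n = 10
C(10, 2) = 10 * 9 / 2 = 90 / 2 = 45

45


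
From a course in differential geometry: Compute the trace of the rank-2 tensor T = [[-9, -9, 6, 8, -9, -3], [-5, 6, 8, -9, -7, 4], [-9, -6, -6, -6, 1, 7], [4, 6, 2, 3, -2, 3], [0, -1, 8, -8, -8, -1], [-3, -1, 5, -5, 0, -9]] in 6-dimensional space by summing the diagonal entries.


The contraction (trace) of a rank-2 tensor is the sum of its diagonal elements.
Diagonal entries: A[1,1] = -9, A[2,2] = 6, A[3,3] = -6, A[4,4] = 3, A[5,5] = -8, A[6,6] = -9
Tr(A) = -9 + 6 + -6 + 3 + -8 + -9 = -23

-23


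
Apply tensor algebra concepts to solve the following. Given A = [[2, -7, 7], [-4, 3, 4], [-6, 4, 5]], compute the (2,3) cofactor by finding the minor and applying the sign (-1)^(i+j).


To find cofactor C_{23}, delete row 2 and column 3.
The resulting 2x2 submatrix is: [[2, -7], [-6, 4]]
Minor M_{23} = 2*4 - -7*-6
  = 8 - 42 = -34
Sign = (-1)^(2+3) = (-1)^5 = -1
Cofactor C_{23} = -1 * -34 = 34

34


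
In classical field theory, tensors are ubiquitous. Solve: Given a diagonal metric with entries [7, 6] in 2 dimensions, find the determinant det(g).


For a diagonal metric, the determinant is the product of diagonal entries.
Diagonal entries: 7, 6
det(g) = 7 * 6 = 42

42


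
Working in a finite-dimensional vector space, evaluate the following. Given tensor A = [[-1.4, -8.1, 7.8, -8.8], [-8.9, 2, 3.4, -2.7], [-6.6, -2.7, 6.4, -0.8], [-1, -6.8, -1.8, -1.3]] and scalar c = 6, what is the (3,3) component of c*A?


Scalar multiplication: (cA)_{ij} = c * A_{ij}.
c = 6
A_{33} = 6.4
(cA)_{33} = 6 * 6.4 = 38.4

38.4


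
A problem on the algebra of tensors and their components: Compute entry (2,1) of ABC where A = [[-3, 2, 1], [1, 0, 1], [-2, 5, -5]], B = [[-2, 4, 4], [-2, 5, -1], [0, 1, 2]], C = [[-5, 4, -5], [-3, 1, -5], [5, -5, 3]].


(ABC)_{21} = sum_m (AB)_{2m} C_{m1}. First compute row 2 of AB.
(AB)_{21} = 1*-2 + 0*-2 + 1*0 = -2
(AB)_{22} = 1*4 + 0*5 + 1*1 = 5
(AB)_{23} = 1*4 + 0*-1 + 1*2 = 6
Now contract with column 1 of C:
(AB)_{21} * C_{11} = -2 * -5 = 10
(AB)_{22} * C_{21} = 5 * -3 = -15
(AB)_{23} * C_{31} = 6 * 5 = 30
(ABC)_{21} = 10 + -15 + 30 = 25

25


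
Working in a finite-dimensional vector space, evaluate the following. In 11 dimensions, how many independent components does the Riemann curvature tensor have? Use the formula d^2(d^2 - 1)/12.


The Riemann tensor in d dimensions has d^2(d^2 - 1)/12 independent components.
d = 11, so d^2 = 121
d^2 - 1 = 120
d^2(d^2 - 1) = 121 * 120 = 14520
Divide by 12: 14520 / 12 = 1210

1210


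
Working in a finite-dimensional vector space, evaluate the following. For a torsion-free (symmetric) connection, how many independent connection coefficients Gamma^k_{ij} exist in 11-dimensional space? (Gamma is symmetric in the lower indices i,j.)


Christoffel symbols Gamma^k_{ij} are symmetric in i,j, so there are d * d(d+1)/2 independent symbols.
d = 11
d(d+1)/2 = 11 * 12 / 2 = 66
Total = 11 * 66 = 726

726


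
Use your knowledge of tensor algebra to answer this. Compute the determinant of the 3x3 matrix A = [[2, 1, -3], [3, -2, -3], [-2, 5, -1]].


Expanding along the first row, det(A) = a11*M_11 - a12*M_12 + a13*M_13, where M_1j is the (1,j) minor.
Minor M_11 = -2*-1 - -3*5 = 17
Minor M_12 = 3*-1 - -3*-2 = -9
Minor M_13 = 3*5 - -2*-2 = 11
det = 2*(17) - 1*(-9) + -3*(11)
    = 34 - -9 + -33
    = 10

10


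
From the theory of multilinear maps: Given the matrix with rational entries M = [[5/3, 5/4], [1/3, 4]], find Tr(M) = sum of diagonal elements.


The trace is the sum of diagonal entries.
Diagonal: M[1,1] = 5/3, M[2,2] = 4
Tr(M) = 5/3 + 4
Computing step by step:
After adding M[1,1]: 5/3
After adding M[2,2]: 17/3
Tr(M) = 17/3

17/3


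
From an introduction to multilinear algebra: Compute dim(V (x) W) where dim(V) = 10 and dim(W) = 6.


The dimension of a tensor product is the product of dimensions.
dim(V) = 10, dim(W) = 6
dim(V (x) W) = 10 * 6 = 60

60


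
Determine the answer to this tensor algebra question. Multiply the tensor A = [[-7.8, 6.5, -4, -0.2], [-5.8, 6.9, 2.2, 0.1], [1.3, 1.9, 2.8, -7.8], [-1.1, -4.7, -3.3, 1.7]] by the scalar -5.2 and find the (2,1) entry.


Scalar multiplication: (cA)_{ij} = c * A_{ij}.
c = -5.2
A_{21} = -5.8
(cA)_{21} = -5.2 * -5.8 = 30.16

30.16


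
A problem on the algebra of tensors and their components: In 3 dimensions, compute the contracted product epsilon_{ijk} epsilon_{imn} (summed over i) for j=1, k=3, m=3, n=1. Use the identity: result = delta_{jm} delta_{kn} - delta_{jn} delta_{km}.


Using the identity: epsilon_{ijk} epsilon_{imn} = delta_{jm} delta_{kn} - delta_{jn} delta_{km}.
delta_{13} = 0
delta_{31} = 0
delta_{11} = 1
delta_{33} = 1
Result = 0 * 0 - 1 * 1 = 0 - 1 = -1

-1


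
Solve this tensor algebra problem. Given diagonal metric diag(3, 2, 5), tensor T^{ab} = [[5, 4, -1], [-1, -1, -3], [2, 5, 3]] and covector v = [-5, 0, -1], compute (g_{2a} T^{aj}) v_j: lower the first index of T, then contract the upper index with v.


Step 1: lower the first index. For a diagonal metric, g_{ia} T^{aj} = g_{ii} T^{ij} (no sum on i).
g_{22} = 2
S_2{}^1 = 2 * T^{21} = 2 * -1 = -2
S_2{}^2 = 2 * T^{22} = 2 * -1 = -2
S_2{}^3 = 2 * T^{23} = 2 * -3 = -6
Step 2: contract S_2{}^j with v_j.
S_2{}^1 * v_1 = -2 * -5 = 10
S_2{}^2 * v_2 = -2 * 0 = 0
S_2{}^3 * v_3 = -6 * -1 = 6
Result = 10 + 0 + 6 = 16

16


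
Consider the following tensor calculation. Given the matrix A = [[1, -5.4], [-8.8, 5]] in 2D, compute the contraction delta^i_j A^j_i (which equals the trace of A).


The contraction (trace) of a rank-2 tensor is the sum of its diagonal elements.
Diagonal entries: A[1,1] = 1, A[2,2] = 5
Tr(A) = 1 + 5 = 6

6


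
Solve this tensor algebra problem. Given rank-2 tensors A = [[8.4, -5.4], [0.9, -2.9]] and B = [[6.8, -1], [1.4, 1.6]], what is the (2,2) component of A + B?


Tensor addition is component-wise: (A + B)_{ij} = A_{ij} + B_{ij}.
A_{22} = -2.9
B_{22} = 1.6
(A + B)_{22} = -2.9 + 1.6 = -1.3

-1.3


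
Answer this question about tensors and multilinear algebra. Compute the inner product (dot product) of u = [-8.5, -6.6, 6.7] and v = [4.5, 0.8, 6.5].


The inner product u . v = sum of u_i * v_i.
Term-by-term: -8.5 * 4.5, -6.6 * 0.8, 6.7 * 6.5
Products: -38.25, -5.28, 43.55
Sum = -38.25 + -5.28 + 43.55 = 0.02

0.02


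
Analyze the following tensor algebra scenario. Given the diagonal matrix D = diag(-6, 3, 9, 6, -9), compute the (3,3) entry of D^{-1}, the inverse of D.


For a diagonal matrix, the inverse has entries (D^{-1})_{ii} = 1/d_{ii}.
The diagonal entries are: d_{11} = -6, d_{22} = 3, d_{33} = 9, d_{44} = 6, d_{55} = -9
We need (D^{-1})_{33} = 1/d_{33} = 1/9 = 1/9

1/9


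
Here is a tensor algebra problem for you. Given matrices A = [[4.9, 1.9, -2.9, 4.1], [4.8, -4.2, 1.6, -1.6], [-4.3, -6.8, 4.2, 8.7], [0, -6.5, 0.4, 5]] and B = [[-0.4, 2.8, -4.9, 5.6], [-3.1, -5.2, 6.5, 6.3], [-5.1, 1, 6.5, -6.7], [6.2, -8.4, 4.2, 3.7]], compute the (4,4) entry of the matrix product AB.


(AB)_{ij} = sum_k A_{ik} B_{kj}.
For i=4, j=4:
A_{41} * B_{14} = 0 * 5.6 = 0
A_{42} * B_{24} = -6.5 * 6.3 = -40.95
A_{43} * B_{34} = 0.4 * -6.7 = -2.68
A_{44} * B_{44} = 5 * 3.7 = 18.5
Sum = 0 + -40.95 + -2.68 + 18.5 = -25.13

-25.13


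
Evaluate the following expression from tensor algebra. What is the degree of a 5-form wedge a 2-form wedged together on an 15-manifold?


The degree of a wedge product is the sum of the degrees of the individual forms.
Degrees: 5, 2
Total degree = 5 + 2 = 7

7


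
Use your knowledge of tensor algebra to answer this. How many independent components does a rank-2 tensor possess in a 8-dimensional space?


The number of components of a rank-r tensor in d dimensions is d^r.
Here d = 8 and r = 2.
8^2 = 64

64


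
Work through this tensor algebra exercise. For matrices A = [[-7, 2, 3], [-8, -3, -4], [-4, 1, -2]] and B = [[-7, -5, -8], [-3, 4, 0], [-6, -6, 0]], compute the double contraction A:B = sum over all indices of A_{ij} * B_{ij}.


A:B = sum over all i,j of A_{ij} * B_{ij}.
Row 1: -7*-7=49, 2*-5=-10, 3*-8=-24 => row sum = 15
Row 2: -8*-3=24, -3*4=-12, -4*0=0 => row sum = 12
Row 3: -4*-6=24, 1*-6=-6, -2*0=0 => row sum = 18
Total = 15 + 12 + 18 = 45

45


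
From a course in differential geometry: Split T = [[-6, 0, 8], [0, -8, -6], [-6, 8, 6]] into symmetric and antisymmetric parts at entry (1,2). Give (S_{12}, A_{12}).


T_{12} = 0
T_{21} = 0
S_{12} = (0 + 0)/2 = 0/2 = 0
A_{12} = (0 - 0)/2 = 0/2 = 0
Check: S + A = 0 + 0 = 0 = T_{12}.

(0, 0)


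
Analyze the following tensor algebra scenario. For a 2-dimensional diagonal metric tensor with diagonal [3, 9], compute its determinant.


For a diagonal metric, the determinant is the product of diagonal entries.
Diagonal entries: 3, 9
det(g) = 3 * 9 = 27

27


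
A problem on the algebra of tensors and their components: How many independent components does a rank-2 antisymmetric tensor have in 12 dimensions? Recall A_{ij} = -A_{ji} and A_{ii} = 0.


An antisymmetric rank-2 tensor satisfies A_{ij} = -A_{ji}, so diagonal entries are zero.
The independent components are the upper-triangular entries: C(n, 2) = n(n-1)/2.
n = 12
C(12, 2) = 12 * 11 / 2 = 132 / 2 = 66

66


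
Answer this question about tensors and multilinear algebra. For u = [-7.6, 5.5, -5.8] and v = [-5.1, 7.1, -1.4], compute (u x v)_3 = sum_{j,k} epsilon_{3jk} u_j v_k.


(u x v)_3 = sum_{j,k} epsilon_{3jk} u_j v_k. Only permutations of (1,2,3) contribute; the two non-zero terms are:
eps_{312} u_1 v_2 = 1 * -7.6 * 7.1 = -53.96
eps_{321} u_2 v_1 = -1 * 5.5 * -5.1 = 28.05
(u x v)_3 = -25.91

-25.91


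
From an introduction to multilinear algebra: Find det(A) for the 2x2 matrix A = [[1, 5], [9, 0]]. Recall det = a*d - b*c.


For a 2x2 matrix [[a, b], [c, d]], det = a*d - b*c.
a = 1, b = 5, c = 9, d = 0
a*d = 1 * 0 = 0
b*c = 5 * 9 = 45
det = 0 - 45 = -45

-45


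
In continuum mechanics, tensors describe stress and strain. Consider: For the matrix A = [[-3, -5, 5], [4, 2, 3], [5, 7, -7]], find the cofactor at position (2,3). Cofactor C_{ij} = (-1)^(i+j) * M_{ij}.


To find cofactor C_{23}, delete row 2 and column 3.
The resulting 2x2 submatrix is: [[-3, -5], [5, 7]]
Minor M_{23} = -3*7 - -5*5
  = -21 - -25 = 4
Sign = (-1)^(2+3) = (-1)^5 = -1
Cofactor C_{23} = -1 * 4 = -4

-4


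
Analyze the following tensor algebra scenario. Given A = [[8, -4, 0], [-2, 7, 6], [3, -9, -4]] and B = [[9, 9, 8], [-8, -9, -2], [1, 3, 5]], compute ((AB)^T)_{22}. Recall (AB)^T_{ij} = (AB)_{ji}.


(AB)^T_{ij} = (AB)_{ji} = sum_k A_{jk} B_{ki}.
For i=2, j=2 we need (AB)_{22}:
A_{21} * B_{12} = -2 * 9 = -18
A_{22} * B_{22} = 7 * -9 = -63
A_{23} * B_{32} = 6 * 3 = 18
Sum = -18 + -63 + 18 = -63

-63


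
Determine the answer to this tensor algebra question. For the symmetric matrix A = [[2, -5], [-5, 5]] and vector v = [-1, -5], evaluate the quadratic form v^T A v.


First compute Av:
(Av)_1 = 2*-1 + -5*-5 = 23
(Av)_2 = -5*-1 + 5*-5 = -20
Av = [23, -20]
Then v^T (Av) = -1*23 + -5*-20
= -23 + 100 = 77

77


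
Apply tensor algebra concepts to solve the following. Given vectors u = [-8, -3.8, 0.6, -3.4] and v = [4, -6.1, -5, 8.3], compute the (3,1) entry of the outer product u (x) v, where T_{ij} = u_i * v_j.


The outer product entry T_{ij} = u_i * v_j.
We need i=3, j=1.
u_3 = 0.6, v_1 = 4
T_{3,1} = 0.6 * 4 = 2.4

2.4


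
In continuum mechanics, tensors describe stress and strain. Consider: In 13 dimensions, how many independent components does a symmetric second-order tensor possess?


A symmetric rank-2 tensor in d dimensions has d(d+1)/2 independent components.
d = 13
d(d+1)/2 = 13 * 14 / 2 = 182 / 2 = 91

91


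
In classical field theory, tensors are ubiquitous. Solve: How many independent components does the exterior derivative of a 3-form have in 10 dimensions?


The exterior derivative of a p-form is a (p+1)-form.
Its number of independent components is C(n, p+1).
n = 10, p+1 = 4
C(10, 4) = 210

210


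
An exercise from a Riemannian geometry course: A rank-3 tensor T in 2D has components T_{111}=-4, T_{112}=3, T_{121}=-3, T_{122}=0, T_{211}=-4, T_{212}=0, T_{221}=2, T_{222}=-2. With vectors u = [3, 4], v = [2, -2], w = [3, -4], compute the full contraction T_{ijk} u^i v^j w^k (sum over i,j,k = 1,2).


S = sum over i,j,k of T_{ijk} u_i v_j w_k. Expanding all 8 terms:
T_{111}*u_1*v_1*w_1 = -4*3*2*3 = -72  (running total: -72)
T_{112}*u_1*v_1*w_2 = 3*3*2*-4 = -72  (running total: -144)
T_{121}*u_1*v_2*w_1 = -3*3*-2*3 = 54  (running total: -90)
T_{122}*u_1*v_2*w_2 = 0*3*-2*-4 = 0  (running total: -90)
T_{211}*u_2*v_1*w_1 = -4*4*2*3 = -96  (running total: -186)
T_{212}*u_2*v_1*w_2 = 0*4*2*-4 = 0  (running total: -186)
T_{221}*u_2*v_2*w_1 = 2*4*-2*3 = -48  (running total: -234)
T_{222}*u_2*v_2*w_2 = -2*4*-2*-4 = -64  (running total: -298)
S = -298

-298


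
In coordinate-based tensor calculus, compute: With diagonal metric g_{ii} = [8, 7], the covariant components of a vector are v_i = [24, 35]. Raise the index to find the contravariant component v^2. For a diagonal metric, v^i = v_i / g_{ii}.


To raise an index with a diagonal metric: v^i = v_i / g_{ii}.
For index 2: v_2 = 35, g_{22} = 7
v^2 = 35 / 7 = 5

5


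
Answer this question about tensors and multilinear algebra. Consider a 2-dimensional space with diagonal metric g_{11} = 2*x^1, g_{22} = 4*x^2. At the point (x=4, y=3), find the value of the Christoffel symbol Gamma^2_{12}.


For a diagonal metric, Gamma^k_{ij} = (1/2) g^{kk} (dg_{ik}/dx_j + dg_{jk}/dx_i - dg_{ij}/dx_k).
The metric is diagonal, so g_{ab} = 0 for a != b.
At the given point: g_{11} = 8, g_{22} = 64
g^{22} = 1/64
dg_{12}/dx_2 = 0 (off-diagonal)
dg_{22}/dx_1 = dg_{22}/dx_1 = 32
dg_{12}/dx_2 = 0 (off-diagonal)
Numerator = 0 + 32 - 0 = 32
Gamma^2_{12} = 32 / (2 * 64) = 1/4

1/4


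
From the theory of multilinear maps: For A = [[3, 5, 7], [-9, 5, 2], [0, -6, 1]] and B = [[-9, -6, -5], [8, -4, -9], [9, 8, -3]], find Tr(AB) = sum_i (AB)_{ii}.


Tr(AB) = sum_i (AB)_{ii} where (AB)_{ii} = sum_k A_{ik} B_{ki}.
(AB)_{11} = 3*-9 + 5*8 + 7*9 = 76
(AB)_{22} = -9*-6 + 5*-4 + 2*8 = 50
(AB)_{33} = 0*-5 + -6*-9 + 1*-3 = 51
Tr(AB) = 76 + 50 + 51 = 177

177


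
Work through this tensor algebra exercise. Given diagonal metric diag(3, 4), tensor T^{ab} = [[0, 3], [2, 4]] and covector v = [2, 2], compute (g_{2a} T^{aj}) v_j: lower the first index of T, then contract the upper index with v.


Step 1: lower the first index. For a diagonal metric, g_{ia} T^{aj} = g_{ii} T^{ij} (no sum on i).
g_{22} = 4
S_2{}^1 = 4 * T^{21} = 4 * 2 = 8
S_2{}^2 = 4 * T^{22} = 4 * 4 = 16
Step 2: contract S_2{}^j with v_j.
S_2{}^1 * v_1 = 8 * 2 = 16
S_2{}^2 * v_2 = 16 * 2 = 32
Result = 16 + 32 = 48

48


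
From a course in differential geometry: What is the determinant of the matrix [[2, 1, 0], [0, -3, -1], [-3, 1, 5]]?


Expanding along the first row, det(A) = a11*M_11 - a12*M_12 + a13*M_13, where M_1j is the (1,j) minor.
Minor M_11 = -3*5 - -1*1 = -14
Minor M_12 = 0*5 - -1*-3 = -3
Minor M_13 = 0*1 - -3*-3 = -9
det = 2*(-14) - 1*(-3) + 0*(-9)
    = -28 - -3 + 0
    = -25

-25


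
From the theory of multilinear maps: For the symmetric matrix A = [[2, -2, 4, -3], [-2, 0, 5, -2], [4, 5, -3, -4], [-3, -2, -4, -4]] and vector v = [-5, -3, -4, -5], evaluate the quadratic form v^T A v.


First compute Av:
(Av)_1 = 2*-5 + -2*-3 + 4*-4 + -3*-5 = -5
(Av)_2 = -2*-5 + 0*-3 + 5*-4 + -2*-5 = 0
(Av)_3 = 4*-5 + 5*-3 + -3*-4 + -4*-5 = -3
(Av)_4 = -3*-5 + -2*-3 + -4*-4 + -4*-5 = 57
Av = [-5, 0, -3, 57]
Then v^T (Av) = -5*-5 + -3*0 + -4*-3 + -5*57
= 25 + 0 + 12 + -285 = -248

-248


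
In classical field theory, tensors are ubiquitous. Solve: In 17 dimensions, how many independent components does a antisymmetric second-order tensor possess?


A antisymmetric rank-2 tensor in d dimensions has d(d-1)/2 independent components.
d = 17
d(d-1)/2 = 17 * 16 / 2 = 272 / 2 = 136

136


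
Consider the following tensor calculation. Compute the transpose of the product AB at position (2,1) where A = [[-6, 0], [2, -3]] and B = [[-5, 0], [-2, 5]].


(AB)^T_{ij} = (AB)_{ji} = sum_k A_{jk} B_{ki}.
For i=2, j=1 we need (AB)_{12}:
A_{11} * B_{12} = -6 * 0 = 0
A_{12} * B_{22} = 0 * 5 = 0
Sum = 0 + 0 = 0

0


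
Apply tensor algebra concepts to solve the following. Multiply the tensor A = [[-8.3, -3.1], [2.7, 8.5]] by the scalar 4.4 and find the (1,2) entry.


Scalar multiplication: (cA)_{ij} = c * A_{ij}.
c = 4.4
A_{12} = -3.1
(cA)_{12} = 4.4 * -3.1 = -13.64

-13.64


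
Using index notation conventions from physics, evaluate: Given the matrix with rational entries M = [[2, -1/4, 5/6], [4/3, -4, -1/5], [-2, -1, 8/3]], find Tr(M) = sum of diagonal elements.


The trace is the sum of diagonal entries.
Diagonal: M[1,1] = 2, M[2,2] = -4, M[3,3] = 8/3
Tr(M) = 2 + -4 + 8/3
Computing step by step:
After adding M[1,1]: 2
After adding M[2,2]: -2
After adding M[3,3]: 2/3
Tr(M) = 2/3

2/3


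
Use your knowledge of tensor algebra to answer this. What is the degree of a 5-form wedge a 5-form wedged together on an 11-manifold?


The degree of a wedge product is the sum of the degrees of the individual forms.
Degrees: 5, 5
Total degree = 5 + 5 = 10

10


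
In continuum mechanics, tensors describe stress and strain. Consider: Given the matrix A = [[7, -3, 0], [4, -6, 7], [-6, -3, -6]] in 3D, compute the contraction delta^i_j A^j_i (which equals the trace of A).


The contraction (trace) of a rank-2 tensor is the sum of its diagonal elements.
Diagonal entries: A[1,1] = 7, A[2,2] = -6, A[3,3] = -6
Tr(A) = 7 + -6 + -6 = -5

-5


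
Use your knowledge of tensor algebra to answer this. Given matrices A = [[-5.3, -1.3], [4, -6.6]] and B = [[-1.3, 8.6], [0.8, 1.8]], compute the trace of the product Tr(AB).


Tr(AB) = sum_i (AB)_{ii} where (AB)_{ii} = sum_k A_{ik} B_{ki}.
(AB)_{11} = -5.3*-1.3 + -1.3*0.8 = 5.85
(AB)_{22} = 4*8.6 + -6.6*1.8 = 22.52
Tr(AB) = 5.85 + 22.52 = 28.37

28.37


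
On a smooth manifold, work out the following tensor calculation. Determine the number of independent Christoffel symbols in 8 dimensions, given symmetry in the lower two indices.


Christoffel symbols Gamma^k_{ij} are symmetric in i,j, so there are d * d(d+1)/2 independent symbols.
d = 8
d(d+1)/2 = 8 * 9 / 2 = 36
Total = 8 * 36 = 288

288


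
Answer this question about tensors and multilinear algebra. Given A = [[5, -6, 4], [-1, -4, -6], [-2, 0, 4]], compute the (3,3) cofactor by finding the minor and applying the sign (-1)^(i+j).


To find cofactor C_{33}, delete row 3 and column 3.
The resulting 2x2 submatrix is: [[5, -6], [-1, -4]]
Minor M_{33} = 5*-4 - -6*-1
  = -20 - 6 = -26
Sign = (-1)^(3+3) = (-1)^6 = 1
Cofactor C_{33} = 1 * -26 = -26

-26


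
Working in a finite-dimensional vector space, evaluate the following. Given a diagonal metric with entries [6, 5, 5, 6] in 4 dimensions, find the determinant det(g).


For a diagonal metric, the determinant is the product of diagonal entries.
Diagonal entries: 6, 5, 5, 6
det(g) = 6 * 5 * 5 * 6 = 900

900


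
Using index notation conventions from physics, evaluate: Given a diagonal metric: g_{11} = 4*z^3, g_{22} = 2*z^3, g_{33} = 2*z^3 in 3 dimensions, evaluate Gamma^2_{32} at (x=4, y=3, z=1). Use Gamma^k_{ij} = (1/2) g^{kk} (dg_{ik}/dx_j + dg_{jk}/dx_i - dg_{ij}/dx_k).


For a diagonal metric, Gamma^k_{ij} = (1/2) g^{kk} (dg_{ik}/dx_j + dg_{jk}/dx_i - dg_{ij}/dx_k).
The metric is diagonal, so g_{ab} = 0 for a != b.
At the given point: g_{11} = 4, g_{22} = 2, g_{33} = 2
g^{22} = 1/2
dg_{32}/dx_2 = 0 (off-diagonal)
dg_{22}/dx_3 = dg_{22}/dx_3 = 6
dg_{32}/dx_2 = 0 (off-diagonal)
Numerator = 0 + 6 - 0 = 6
Gamma^2_{32} = 6 / (2 * 2) = 3/2

3/2


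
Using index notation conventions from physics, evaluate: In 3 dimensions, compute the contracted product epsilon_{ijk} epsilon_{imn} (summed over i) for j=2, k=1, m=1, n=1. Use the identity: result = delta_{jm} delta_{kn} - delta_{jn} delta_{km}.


Using the identity: epsilon_{ijk} epsilon_{imn} = delta_{jm} delta_{kn} - delta_{jn} delta_{km}.
delta_{21} = 0
delta_{11} = 1
delta_{21} = 0
delta_{11} = 1
Result = 0 * 1 - 0 * 1 = 0 - 0 = 0

0


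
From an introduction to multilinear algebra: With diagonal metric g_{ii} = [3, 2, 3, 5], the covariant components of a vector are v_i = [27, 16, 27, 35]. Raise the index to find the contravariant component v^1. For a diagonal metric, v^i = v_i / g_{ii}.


To raise an index with a diagonal metric: v^i = v_i / g_{ii}.
For index 1: v_1 = 27, g_{11} = 3
v^1 = 27 / 3 = 9

9


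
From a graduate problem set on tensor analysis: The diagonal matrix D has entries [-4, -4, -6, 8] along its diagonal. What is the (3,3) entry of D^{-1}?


For a diagonal matrix, the inverse has entries (D^{-1})_{ii} = 1/d_{ii}.
The diagonal entries are: d_{11} = -4, d_{22} = -4, d_{33} = -6, d_{44} = 8
We need (D^{-1})_{33} = 1/d_{33} = 1/-6 = -1/6

-1/6


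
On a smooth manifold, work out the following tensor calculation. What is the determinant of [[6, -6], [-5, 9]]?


For a 2x2 matrix [[a, b], [c, d]], det = a*d - b*c.
a = 6, b = -6, c = -5, d = 9
a*d = 6 * 9 = 54
b*c = -6 * -5 = 30
det = 54 - 30 = 24

24


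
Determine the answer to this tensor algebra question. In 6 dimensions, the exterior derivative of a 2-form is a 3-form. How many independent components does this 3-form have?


The exterior derivative of a p-form is a (p+1)-form.
Its number of independent components is C(n, p+1).
n = 6, p+1 = 3
C(6, 3) = 20

20


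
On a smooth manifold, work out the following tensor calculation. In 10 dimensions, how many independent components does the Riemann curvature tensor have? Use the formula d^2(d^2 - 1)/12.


The Riemann tensor in d dimensions has d^2(d^2 - 1)/12 independent components.
d = 10, so d^2 = 100
d^2 - 1 = 99
d^2(d^2 - 1) = 100 * 99 = 9900
Divide by 12: 9900 / 12 = 825

825


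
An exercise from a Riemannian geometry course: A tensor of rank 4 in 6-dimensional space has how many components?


The number of components of a rank-r tensor in d dimensions is d^r.
Here d = 6 and r = 4.
6^4 = 1296

1296


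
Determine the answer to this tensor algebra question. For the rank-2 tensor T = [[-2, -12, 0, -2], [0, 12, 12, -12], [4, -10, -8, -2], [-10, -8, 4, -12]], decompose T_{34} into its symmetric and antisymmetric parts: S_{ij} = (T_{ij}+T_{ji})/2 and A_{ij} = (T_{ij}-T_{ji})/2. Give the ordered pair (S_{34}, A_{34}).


T_{34} = -2
T_{43} = 4
S_{34} = (-2 + 4)/2 = 2/2 = 1
A_{34} = (-2 - 4)/2 = -6/2 = -3
Check: S + A = 1 + -3 = -2 = T_{34}.

(1, -3)


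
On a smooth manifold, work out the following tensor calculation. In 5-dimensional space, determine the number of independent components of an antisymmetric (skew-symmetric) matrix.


An antisymmetric rank-2 tensor satisfies A_{ij} = -A_{ji}, so diagonal entries are zero.
The independent components are the upper-triangular entries: C(n, 2) = n(n-1)/2.
n = 5
C(5, 2) = 5 * 4 / 2 = 20 / 2 = 10

10


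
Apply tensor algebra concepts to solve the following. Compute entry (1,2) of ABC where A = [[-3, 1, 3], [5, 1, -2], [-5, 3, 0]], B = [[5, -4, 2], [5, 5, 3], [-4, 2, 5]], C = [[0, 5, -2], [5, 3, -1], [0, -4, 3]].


(ABC)_{12} = sum_m (AB)_{1m} C_{m2}. First compute row 1 of AB.
(AB)_{11} = -3*5 + 1*5 + 3*-4 = -22
(AB)_{12} = -3*-4 + 1*5 + 3*2 = 23
(AB)_{13} = -3*2 + 1*3 + 3*5 = 12
Now contract with column 2 of C:
(AB)_{11} * C_{12} = -22 * 5 = -110
(AB)_{12} * C_{22} = 23 * 3 = 69
(AB)_{13} * C_{32} = 12 * -4 = -48
(ABC)_{12} = -110 + 69 + -48 = -89

-89


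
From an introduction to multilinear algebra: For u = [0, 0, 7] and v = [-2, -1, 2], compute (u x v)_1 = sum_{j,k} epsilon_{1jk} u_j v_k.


(u x v)_1 = sum_{j,k} epsilon_{1jk} u_j v_k. Only permutations of (1,2,3) contribute; the two non-zero terms are:
eps_{123} u_2 v_3 = 1 * 0 * 2 = 0
eps_{132} u_3 v_2 = -1 * 7 * -1 = 7
(u x v)_1 = 7

7


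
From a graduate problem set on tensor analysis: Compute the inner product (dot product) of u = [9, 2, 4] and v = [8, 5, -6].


The inner product u . v = sum of u_i * v_i.
Term-by-term: 9 * 8, 2 * 5, 4 * -6
Products: 72, 10, -24
Sum = 72 + 10 + -24 = 58

58


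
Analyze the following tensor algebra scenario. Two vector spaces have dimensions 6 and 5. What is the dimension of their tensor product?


The dimension of a tensor product is the product of dimensions.
dim(V) = 6, dim(W) = 5
dim(V (x) W) = 6 * 5 = 30

30


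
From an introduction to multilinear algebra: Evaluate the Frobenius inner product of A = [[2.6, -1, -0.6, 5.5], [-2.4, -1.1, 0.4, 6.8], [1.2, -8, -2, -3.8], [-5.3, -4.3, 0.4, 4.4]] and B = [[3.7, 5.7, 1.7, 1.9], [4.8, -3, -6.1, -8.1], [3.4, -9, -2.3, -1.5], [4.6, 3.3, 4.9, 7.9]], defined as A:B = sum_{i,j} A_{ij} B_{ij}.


A:B = sum over all i,j of A_{ij} * B_{ij}.
Row 1: 2.6*3.7=9.62, -1*5.7=-5.7, -0.6*1.7=-1.02, 5.5*1.9=10.45 => row sum = 13.35
Row 2: -2.4*4.8=-11.52, -1.1*-3=3.3, 0.4*-6.1=-2.44, 6.8*-8.1=-55.08 => row sum = -65.74
Row 3: 1.2*3.4=4.08, -8*-9=72, -2*-2.3=4.6, -3.8*-1.5=5.7 => row sum = 86.38
Row 4: -5.3*4.6=-24.38, -4.3*3.3=-14.19, 0.4*4.9=1.96, 4.4*7.9=34.76 => row sum = -1.85
Total = 13.35 + -65.74 + 86.38 + -1.85 = 32.14

32.14


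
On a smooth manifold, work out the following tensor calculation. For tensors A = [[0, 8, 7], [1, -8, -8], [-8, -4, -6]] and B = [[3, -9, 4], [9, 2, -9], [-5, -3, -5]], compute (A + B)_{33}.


Tensor addition is component-wise: (A + B)_{ij} = A_{ij} + B_{ij}.
A_{33} = -6
B_{33} = -5
(A + B)_{33} = -6 + -5 = -11

-11


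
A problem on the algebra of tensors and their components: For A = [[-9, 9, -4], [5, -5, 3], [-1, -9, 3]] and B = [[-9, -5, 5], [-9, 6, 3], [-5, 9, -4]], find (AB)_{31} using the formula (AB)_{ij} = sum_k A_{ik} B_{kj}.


(AB)_{ij} = sum_k A_{ik} B_{kj}.
For i=3, j=1:
A_{31} * B_{11} = -1 * -9 = 9
A_{32} * B_{21} = -9 * -9 = 81
A_{33} * B_{31} = 3 * -5 = -15
Sum = 9 + 81 + -15 = 75

75


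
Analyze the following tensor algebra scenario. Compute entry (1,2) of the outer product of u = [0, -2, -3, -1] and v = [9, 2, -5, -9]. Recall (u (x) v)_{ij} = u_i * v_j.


The outer product entry T_{ij} = u_i * v_j.
We need i=1, j=2.
u_1 = 0, v_2 = 2
T_{1,2} = 0 * 2 = 0

0


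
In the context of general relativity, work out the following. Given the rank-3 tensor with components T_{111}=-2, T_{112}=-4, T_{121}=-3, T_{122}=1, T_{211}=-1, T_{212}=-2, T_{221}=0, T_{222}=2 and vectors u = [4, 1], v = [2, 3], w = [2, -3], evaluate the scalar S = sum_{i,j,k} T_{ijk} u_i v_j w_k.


S = sum over i,j,k of T_{ijk} u_i v_j w_k. Expanding all 8 terms:
T_{111}*u_1*v_1*w_1 = -2*4*2*2 = -32  (running total: -32)
T_{112}*u_1*v_1*w_2 = -4*4*2*-3 = 96  (running total: 64)
T_{121}*u_1*v_2*w_1 = -3*4*3*2 = -72  (running total: -8)
T_{122}*u_1*v_2*w_2 = 1*4*3*-3 = -36  (running total: -44)
T_{211}*u_2*v_1*w_1 = -1*1*2*2 = -4  (running total: -48)
T_{212}*u_2*v_1*w_2 = -2*1*2*-3 = 12  (running total: -36)
T_{221}*u_2*v_2*w_1 = 0*1*3*2 = 0  (running total: -36)
T_{222}*u_2*v_2*w_2 = 2*1*3*-3 = -18  (running total: -54)
S = -54

-54


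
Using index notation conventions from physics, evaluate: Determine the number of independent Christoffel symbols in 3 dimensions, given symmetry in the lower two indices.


Christoffel symbols Gamma^k_{ij} are symmetric in i,j, so there are d * d(d+1)/2 independent symbols.
d = 3
d(d+1)/2 = 3 * 4 / 2 = 6
Total = 3 * 6 = 18

18


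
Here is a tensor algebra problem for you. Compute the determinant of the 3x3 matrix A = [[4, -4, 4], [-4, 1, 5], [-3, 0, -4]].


Expanding along the first row, det(A) = a11*M_11 - a12*M_12 + a13*M_13, where M_1j is the (1,j) minor.
Minor M_11 = 1*-4 - 5*0 = -4
Minor M_12 = -4*-4 - 5*-3 = 31
Minor M_13 = -4*0 - 1*-3 = 3
det = 4*(-4) - -4*(31) + 4*(3)
    = -16 - -124 + 12
    = 120

120


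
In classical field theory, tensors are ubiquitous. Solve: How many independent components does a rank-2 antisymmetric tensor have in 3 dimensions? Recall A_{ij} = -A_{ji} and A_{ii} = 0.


An antisymmetric rank-2 tensor satisfies A_{ij} = -A_{ji}, so diagonal entries are zero.
The independent components are the upper-triangular entries: C(n, 2) = n(n-1)/2.
n = 3
C(3, 2) = 3 * 2 / 2 = 6 / 2 = 3

3


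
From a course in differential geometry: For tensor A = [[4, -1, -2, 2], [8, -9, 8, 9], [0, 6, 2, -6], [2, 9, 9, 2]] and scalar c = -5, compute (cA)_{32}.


Scalar multiplication: (cA)_{ij} = c * A_{ij}.
c = -5
A_{32} = 6
(cA)_{32} = -5 * 6 = -30

-30


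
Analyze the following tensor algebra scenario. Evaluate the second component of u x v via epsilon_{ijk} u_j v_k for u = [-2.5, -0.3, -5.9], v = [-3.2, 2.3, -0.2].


(u x v)_2 = sum_{j,k} epsilon_{2jk} u_j v_k. Only permutations of (1,2,3) contribute; the two non-zero terms are:
eps_{213} u_1 v_3 = -1 * -2.5 * -0.2 = -0.5
eps_{231} u_3 v_1 = 1 * -5.9 * -3.2 = 18.88
(u x v)_2 = 18.38

18.38


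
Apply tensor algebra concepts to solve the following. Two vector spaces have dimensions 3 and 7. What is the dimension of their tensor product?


The dimension of a tensor product is the product of dimensions.
dim(V) = 3, dim(W) = 7
dim(V (x) W) = 3 * 7 = 21

21


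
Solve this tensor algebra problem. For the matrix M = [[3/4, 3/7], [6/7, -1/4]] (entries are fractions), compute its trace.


The trace is the sum of diagonal entries.
Diagonal: M[1,1] = 3/4, M[2,2] = -1/4
Tr(M) = 3/4 + -1/4
Computing step by step:
After adding M[1,1]: 3/4
After adding M[2,2]: 1/2
Tr(M) = 1/2

1/2


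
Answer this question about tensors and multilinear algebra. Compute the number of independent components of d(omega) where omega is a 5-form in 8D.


The exterior derivative of a p-form is a (p+1)-form.
Its number of independent components is C(n, p+1).
n = 8, p+1 = 6
C(8, 6) = 28

28


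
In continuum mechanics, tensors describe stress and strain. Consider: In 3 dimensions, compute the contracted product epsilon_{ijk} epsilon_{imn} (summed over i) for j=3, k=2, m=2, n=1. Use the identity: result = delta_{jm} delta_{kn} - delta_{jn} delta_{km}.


Using the identity: epsilon_{ijk} epsilon_{imn} = delta_{jm} delta_{kn} - delta_{jn} delta_{km}.
delta_{32} = 0
delta_{21} = 0
delta_{31} = 0
delta_{22} = 1
Result = 0 * 0 - 0 * 1 = 0 - 0 = 0

0


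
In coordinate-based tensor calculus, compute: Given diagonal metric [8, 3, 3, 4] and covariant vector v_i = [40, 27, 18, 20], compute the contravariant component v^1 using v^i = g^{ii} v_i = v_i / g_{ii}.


To raise an index with a diagonal metric: v^i = v_i / g_{ii}.
For index 1: v_1 = 40, g_{11} = 8
v^1 = 40 / 8 = 5

5


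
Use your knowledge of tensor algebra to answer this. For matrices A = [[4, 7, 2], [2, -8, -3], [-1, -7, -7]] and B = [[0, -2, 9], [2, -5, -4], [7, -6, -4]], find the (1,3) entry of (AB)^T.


(AB)^T_{ij} = (AB)_{ji} = sum_k A_{jk} B_{ki}.
For i=1, j=3 we need (AB)_{31}:
A_{31} * B_{11} = -1 * 0 = 0
A_{32} * B_{21} = -7 * 2 = -14
A_{33} * B_{31} = -7 * 7 = -49
Sum = 0 + -14 + -49 = -63

-63


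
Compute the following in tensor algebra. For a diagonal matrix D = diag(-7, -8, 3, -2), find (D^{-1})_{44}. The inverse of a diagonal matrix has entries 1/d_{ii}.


For a diagonal matrix, the inverse has entries (D^{-1})_{ii} = 1/d_{ii}.
The diagonal entries are: d_{11} = -7, d_{22} = -8, d_{33} = 3, d_{44} = -2
We need (D^{-1})_{44} = 1/d_{44} = 1/-2 = -1/2

-1/2


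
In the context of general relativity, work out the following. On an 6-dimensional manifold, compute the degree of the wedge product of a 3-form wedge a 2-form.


The degree of a wedge product is the sum of the degrees of the individual forms.
Degrees: 3, 2
Total degree = 3 + 2 = 5

5


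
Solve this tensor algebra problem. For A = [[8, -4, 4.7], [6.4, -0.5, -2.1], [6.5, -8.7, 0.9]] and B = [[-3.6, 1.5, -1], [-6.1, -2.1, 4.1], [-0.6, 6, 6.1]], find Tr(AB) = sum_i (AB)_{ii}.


Tr(AB) = sum_i (AB)_{ii} where (AB)_{ii} = sum_k A_{ik} B_{ki}.
(AB)_{11} = 8*-3.6 + -4*-6.1 + 4.7*-0.6 = -7.22
(AB)_{22} = 6.4*1.5 + -0.5*-2.1 + -2.1*6 = -1.95
(AB)_{33} = 6.5*-1 + -8.7*4.1 + 0.9*6.1 = -36.68
Tr(AB) = -7.22 + -1.95 + -36.68 = -45.85

-45.85


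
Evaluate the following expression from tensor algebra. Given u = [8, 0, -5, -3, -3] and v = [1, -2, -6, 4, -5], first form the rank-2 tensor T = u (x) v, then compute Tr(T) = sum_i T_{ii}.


The outer product gives T_{ij} = u_i v_j.
The trace (contraction) is Tr(T) = sum_i T_{ii} = sum_i u_i v_i.
Diagonal entries:
T_{11} = u_1 * v_1 = 8 * 1 = 8
T_{22} = u_2 * v_2 = 0 * -2 = 0
T_{33} = u_3 * v_3 = -5 * -6 = 30
T_{44} = u_4 * v_4 = -3 * 4 = -12
T_{55} = u_5 * v_5 = -3 * -5 = 15
Tr(T) = 8 + 0 + 30 + -12 + 15 = 41

41


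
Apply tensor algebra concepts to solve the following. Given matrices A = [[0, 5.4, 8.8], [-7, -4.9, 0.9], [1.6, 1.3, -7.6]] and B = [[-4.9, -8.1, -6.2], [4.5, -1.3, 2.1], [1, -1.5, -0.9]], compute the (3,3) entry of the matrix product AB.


(AB)_{ij} = sum_k A_{ik} B_{kj}.
For i=3, j=3:
A_{31} * B_{13} = 1.6 * -6.2 = -9.92
A_{32} * B_{23} = 1.3 * 2.1 = 2.73
A_{33} * B_{33} = -7.6 * -0.9 = 6.84
Sum = -9.92 + 2.73 + 6.84 = -0.35

-0.35


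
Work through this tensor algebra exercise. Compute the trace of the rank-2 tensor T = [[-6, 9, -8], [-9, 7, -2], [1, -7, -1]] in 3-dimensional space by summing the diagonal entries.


The contraction (trace) of a rank-2 tensor is the sum of its diagonal elements.
Diagonal entries: A[1,1] = -6, A[2,2] = 7, A[3,3] = -1
Tr(A) = -6 + 7 + -1 = 0

0


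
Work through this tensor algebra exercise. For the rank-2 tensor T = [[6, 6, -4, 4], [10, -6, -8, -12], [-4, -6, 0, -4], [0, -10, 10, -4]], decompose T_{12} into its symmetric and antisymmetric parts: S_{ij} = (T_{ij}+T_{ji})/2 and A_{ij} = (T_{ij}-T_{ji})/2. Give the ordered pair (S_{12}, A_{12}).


T_{12} = 6
T_{21} = 10
S_{12} = (6 + 10)/2 = 16/2 = 8
A_{12} = (6 - 10)/2 = -4/2 = -2
Check: S + A = 8 + -2 = 6 = T_{12}.

(8, -2)


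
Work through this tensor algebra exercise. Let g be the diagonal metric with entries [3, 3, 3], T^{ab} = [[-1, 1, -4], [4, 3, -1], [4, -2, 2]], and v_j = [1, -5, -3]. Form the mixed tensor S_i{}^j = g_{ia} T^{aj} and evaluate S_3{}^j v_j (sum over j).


Step 1: lower the first index. For a diagonal metric, g_{ia} T^{aj} = g_{ii} T^{ij} (no sum on i).
g_{33} = 3
S_3{}^1 = 3 * T^{31} = 3 * 4 = 12
S_3{}^2 = 3 * T^{32} = 3 * -2 = -6
S_3{}^3 = 3 * T^{33} = 3 * 2 = 6
Step 2: contract S_3{}^j with v_j.
S_3{}^1 * v_1 = 12 * 1 = 12
S_3{}^2 * v_2 = -6 * -5 = 30
S_3{}^3 * v_3 = 6 * -3 = -18
Result = 12 + 30 + -18 = 24

24


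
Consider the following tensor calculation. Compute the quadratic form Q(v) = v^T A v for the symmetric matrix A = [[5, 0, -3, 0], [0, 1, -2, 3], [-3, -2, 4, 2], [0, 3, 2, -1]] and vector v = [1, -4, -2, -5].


First compute Av:
(Av)_1 = 5*1 + 0*-4 + -3*-2 + 0*-5 = 11
(Av)_2 = 0*1 + 1*-4 + -2*-2 + 3*-5 = -15
(Av)_3 = -3*1 + -2*-4 + 4*-2 + 2*-5 = -13
(Av)_4 = 0*1 + 3*-4 + 2*-2 + -1*-5 = -11
Av = [11, -15, -13, -11]
Then v^T (Av) = 1*11 + -4*-15 + -2*-13 + -5*-11
= 11 + 60 + 26 + 55 = 152

152


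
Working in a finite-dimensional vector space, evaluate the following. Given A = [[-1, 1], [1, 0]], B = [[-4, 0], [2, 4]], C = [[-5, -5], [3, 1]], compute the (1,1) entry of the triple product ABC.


(ABC)_{11} = sum_m (AB)_{1m} C_{m1}. First compute row 1 of AB.
(AB)_{11} = -1*-4 + 1*2 = 6
(AB)_{12} = -1*0 + 1*4 = 4
Now contract with column 1 of C:
(AB)_{11} * C_{11} = 6 * -5 = -30
(AB)_{12} * C_{21} = 4 * 3 = 12
(ABC)_{11} = -30 + 12 = -18

-18


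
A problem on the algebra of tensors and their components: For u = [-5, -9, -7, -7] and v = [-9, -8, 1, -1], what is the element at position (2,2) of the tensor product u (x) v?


The outer product entry T_{ij} = u_i * v_j.
We need i=2, j=2.
u_2 = -9, v_2 = -8
T_{2,2} = -9 * -8 = 72

72


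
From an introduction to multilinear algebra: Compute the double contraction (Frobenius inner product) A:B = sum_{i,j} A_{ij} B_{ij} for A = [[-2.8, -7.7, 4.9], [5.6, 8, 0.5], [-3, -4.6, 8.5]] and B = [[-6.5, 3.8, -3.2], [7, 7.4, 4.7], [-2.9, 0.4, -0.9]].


A:B = sum over all i,j of A_{ij} * B_{ij}.
Row 1: -2.8*-6.5=18.2, -7.7*3.8=-29.26, 4.9*-3.2=-15.68 => row sum = -26.74
Row 2: 5.6*7=39.2, 8*7.4=59.2, 0.5*4.7=2.35 => row sum = 100.75
Row 3: -3*-2.9=8.7, -4.6*0.4=-1.84, 8.5*-0.9=-7.65 => row sum = -0.79
Total = -26.74 + 100.75 + -0.79 = 73.22

73.22


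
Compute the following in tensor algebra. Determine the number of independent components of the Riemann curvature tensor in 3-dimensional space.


The Riemann tensor in d dimensions has d^2(d^2 - 1)/12 independent components.
d = 3, so d^2 = 9
d^2 - 1 = 8
d^2(d^2 - 1) = 9 * 8 = 72
Divide by 12: 72 / 12 = 6

6


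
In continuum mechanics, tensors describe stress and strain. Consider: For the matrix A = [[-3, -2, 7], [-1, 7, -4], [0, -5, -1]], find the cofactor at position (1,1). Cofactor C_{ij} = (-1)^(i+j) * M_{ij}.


To find cofactor C_{11}, delete row 1 and column 1.
The resulting 2x2 submatrix is: [[7, -4], [-5, -1]]
Minor M_{11} = 7*-1 - -4*-5
  = -7 - 20 = -27
Sign = (-1)^(1+1) = (-1)^2 = 1
Cofactor C_{11} = 1 * -27 = -27

-27


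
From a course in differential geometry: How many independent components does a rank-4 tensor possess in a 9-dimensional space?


The number of components of a rank-r tensor in d dimensions is d^r.
Here d = 9 and r = 4.
9^4 = 6561

6561


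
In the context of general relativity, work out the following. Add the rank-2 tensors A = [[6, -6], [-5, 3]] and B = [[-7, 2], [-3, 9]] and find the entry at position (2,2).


Tensor addition is component-wise: (A + B)_{ij} = A_{ij} + B_{ij}.
A_{22} = 3
B_{22} = 9
(A + B)_{22} = 3 + 9 = 12

12


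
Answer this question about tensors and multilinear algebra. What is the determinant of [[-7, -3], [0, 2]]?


For a 2x2 matrix [[a, b], [c, d]], det = a*d - b*c.
a = -7, b = -3, c = 0, d = 2
a*d = -7 * 2 = -14
b*c = -3 * 0 = 0
det = -14 - 0 = -14

-14


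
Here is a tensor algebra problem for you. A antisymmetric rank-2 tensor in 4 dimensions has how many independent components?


A antisymmetric rank-2 tensor in d dimensions has d(d-1)/2 independent components.
d = 4
d(d-1)/2 = 4 * 3 / 2 = 12 / 2 = 6

6


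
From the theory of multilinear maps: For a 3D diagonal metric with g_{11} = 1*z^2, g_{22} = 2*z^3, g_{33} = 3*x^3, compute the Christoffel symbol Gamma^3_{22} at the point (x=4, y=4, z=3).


For a diagonal metric, Gamma^k_{ij} = (1/2) g^{kk} (dg_{ik}/dx_j + dg_{jk}/dx_i - dg_{ij}/dx_k).
The metric is diagonal, so g_{ab} = 0 for a != b.
At the given point: g_{11} = 9, g_{22} = 54, g_{33} = 192
g^{33} = 1/192
dg_{23}/dx_2 = 0 (off-diagonal)
dg_{23}/dx_2 = 0 (off-diagonal)
dg_{22}/dx_3 = dg_{22}/dx_3 = 54
Numerator = 0 + 0 - 54 = -54
Gamma^3_{22} = -54 / (2 * 192) = -9/64

-9/64


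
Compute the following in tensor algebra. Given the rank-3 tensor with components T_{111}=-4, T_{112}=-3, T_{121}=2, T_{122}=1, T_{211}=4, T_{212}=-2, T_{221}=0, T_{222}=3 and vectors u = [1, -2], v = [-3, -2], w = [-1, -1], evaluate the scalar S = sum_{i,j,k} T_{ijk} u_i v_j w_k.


S = sum over i,j,k of T_{ijk} u_i v_j w_k. Expanding all 8 terms:
T_{111}*u_1*v_1*w_1 = -4*1*-3*-1 = -12  (running total: -12)
T_{112}*u_1*v_1*w_2 = -3*1*-3*-1 = -9  (running total: -21)
T_{121}*u_1*v_2*w_1 = 2*1*-2*-1 = 4  (running total: -17)
T_{122}*u_1*v_2*w_2 = 1*1*-2*-1 = 2  (running total: -15)
T_{211}*u_2*v_1*w_1 = 4*-2*-3*-1 = -24  (running total: -39)
T_{212}*u_2*v_1*w_2 = -2*-2*-3*-1 = 12  (running total: -27)
T_{221}*u_2*v_2*w_1 = 0*-2*-2*-1 = 0  (running total: -27)
T_{222}*u_2*v_2*w_2 = 3*-2*-2*-1 = -12  (running total: -39)
S = -39

-39


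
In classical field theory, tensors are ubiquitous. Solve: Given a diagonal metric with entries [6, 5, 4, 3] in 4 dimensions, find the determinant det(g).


For a diagonal metric, the determinant is the product of diagonal entries.
Diagonal entries: 6, 5, 4, 3
det(g) = 6 * 5 * 4 * 3 = 360

360
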